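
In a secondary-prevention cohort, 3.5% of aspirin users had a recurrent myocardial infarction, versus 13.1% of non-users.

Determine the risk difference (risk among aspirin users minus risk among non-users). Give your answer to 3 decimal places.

risk difference = 0.03500 − 0.13100 = -0.096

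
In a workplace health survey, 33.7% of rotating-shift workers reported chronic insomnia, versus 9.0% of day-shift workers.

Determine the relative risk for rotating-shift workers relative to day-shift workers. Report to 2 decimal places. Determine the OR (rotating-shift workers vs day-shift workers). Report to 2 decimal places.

RR = 0.3370 / 0.0900 = 3.74
odds, rotating-shift workers = 0.3370/0.6630 = 0.5083
odds, day-shift workers = 0.0900/0.9100 = 0.0989
OR = 0.5083 / 0.0989 = 5.14

RR = 3.74; OR = 5.14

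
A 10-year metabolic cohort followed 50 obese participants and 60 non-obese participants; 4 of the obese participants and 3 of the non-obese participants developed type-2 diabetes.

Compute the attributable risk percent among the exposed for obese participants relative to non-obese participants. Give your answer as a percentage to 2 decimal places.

risk, obese participants = 4/50 = 0.0800
risk, non-obese participants = 3/60 = 0.0500
AR% = (0.0800 − 0.0500) / 0.0800 = 0.3750 → 37.50%

AR% ≈ 37.50%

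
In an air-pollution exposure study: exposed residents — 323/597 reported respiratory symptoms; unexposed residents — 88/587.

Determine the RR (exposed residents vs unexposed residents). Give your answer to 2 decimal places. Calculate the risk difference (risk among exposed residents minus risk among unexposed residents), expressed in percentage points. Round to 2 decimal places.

RR = 3.61; RD = 39.11

risk, exposed residents = 323/597 = 0.5410
risk, unexposed residents = 88/587 = 0.1499
RR = 0.5410 / 0.1499 = 3.61
risk difference = 0.5410 − 0.1499 = 0.3911 → 39.11 percentage points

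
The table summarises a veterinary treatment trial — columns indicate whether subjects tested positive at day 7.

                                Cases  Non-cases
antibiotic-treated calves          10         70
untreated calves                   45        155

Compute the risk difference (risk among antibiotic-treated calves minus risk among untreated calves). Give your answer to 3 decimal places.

risk, antibiotic-treated calves = 10/80 = 0.1250
risk, untreated calves = 45/200 = 0.2250
risk difference = 0.1250 − 0.2250 = -0.100

RD ≈ -0.100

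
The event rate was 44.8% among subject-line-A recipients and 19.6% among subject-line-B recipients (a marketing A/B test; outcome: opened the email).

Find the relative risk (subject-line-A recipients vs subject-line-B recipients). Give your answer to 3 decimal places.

RR = 0.4480 / 0.1960 = 2.286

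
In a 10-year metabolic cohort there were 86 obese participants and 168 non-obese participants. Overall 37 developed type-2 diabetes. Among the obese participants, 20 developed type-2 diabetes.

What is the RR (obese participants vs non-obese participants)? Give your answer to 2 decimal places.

RR = 2.30

obese participants without the outcome: 86 − 20 = 66
non-obese participants with the outcome: 37 − 20 = 17
non-obese participants without the outcome: 168 − 17 = 151
risk, obese participants = 20/86 = 0.2326
risk, non-obese participants = 17/168 = 0.1012
RR = 0.2326 / 0.1012 = 2.30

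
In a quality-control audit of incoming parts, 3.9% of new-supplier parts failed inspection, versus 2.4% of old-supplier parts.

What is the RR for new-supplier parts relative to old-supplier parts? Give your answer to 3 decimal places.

RR = 0.03900 / 0.02400 = 1.625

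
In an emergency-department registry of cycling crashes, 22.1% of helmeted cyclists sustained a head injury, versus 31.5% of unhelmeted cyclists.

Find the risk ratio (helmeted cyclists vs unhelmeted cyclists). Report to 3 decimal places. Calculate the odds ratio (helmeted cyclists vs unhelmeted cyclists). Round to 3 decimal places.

RR = 0.2210 / 0.3150 = 0.702
odds, helmeted cyclists = 0.2210/0.7790 = 0.2837
odds, unhelmeted cyclists = 0.3150/0.6850 = 0.4599
OR = 0.2837 / 0.4599 = 0.617

RR = 0.702; OR = 0.617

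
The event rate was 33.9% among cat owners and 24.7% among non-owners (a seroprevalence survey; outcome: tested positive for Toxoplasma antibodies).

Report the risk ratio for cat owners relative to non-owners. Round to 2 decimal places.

RR = 0.3390 / 0.2470 = 1.37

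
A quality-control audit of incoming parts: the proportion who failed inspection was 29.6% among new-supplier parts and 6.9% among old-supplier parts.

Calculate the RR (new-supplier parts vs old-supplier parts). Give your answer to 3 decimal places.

RR = 0.2960 / 0.0690 = 4.290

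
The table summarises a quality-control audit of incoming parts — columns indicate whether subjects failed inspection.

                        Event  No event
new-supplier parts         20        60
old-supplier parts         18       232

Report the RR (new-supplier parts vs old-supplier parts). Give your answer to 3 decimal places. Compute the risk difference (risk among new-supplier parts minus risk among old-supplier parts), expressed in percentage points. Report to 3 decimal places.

risk, new-supplier parts = 20/80 = 0.2500
risk, old-supplier parts = 18/250 = 0.0720
RR = 0.2500 / 0.0720 = 3.472
risk difference = 0.2500 − 0.0720 = 0.1780 → 17.800 percentage points

RR = 3.472; RD = 17.800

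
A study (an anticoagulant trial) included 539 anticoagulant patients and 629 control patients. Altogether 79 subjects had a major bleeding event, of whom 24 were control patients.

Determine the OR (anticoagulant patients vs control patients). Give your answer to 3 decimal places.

anticoagulant patients with the outcome: 79 − 24 = 55
anticoagulant patients without the outcome: 539 − 55 = 484
control patients without the outcome: 629 − 24 = 605
odds, anticoagulant patients = 55/484 = 0.11364
odds, control patients = 24/605 = 0.03967
OR = 0.11364 / 0.03967 = 2.865

OR: 2.865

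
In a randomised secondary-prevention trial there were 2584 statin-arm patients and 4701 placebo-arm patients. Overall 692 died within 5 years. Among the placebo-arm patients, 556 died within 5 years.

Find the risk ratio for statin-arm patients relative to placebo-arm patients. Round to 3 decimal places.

0.445

statin-arm patients with the outcome: 692 − 556 = 136
statin-arm patients without the outcome: 2584 − 136 = 2448
placebo-arm patients without the outcome: 4701 − 556 = 4145
risk, statin-arm patients = 136/2584 = 0.0526
risk, placebo-arm patients = 556/4701 = 0.1183
RR = 0.0526 / 0.1183 = 0.445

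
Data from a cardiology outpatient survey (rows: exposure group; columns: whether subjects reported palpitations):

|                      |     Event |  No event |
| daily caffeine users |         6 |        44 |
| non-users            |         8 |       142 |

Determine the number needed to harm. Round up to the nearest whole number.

NNH = 15

risk, daily caffeine users = 6/50 = 0.120000
risk, non-users = 8/150 = 0.053333
absolute risk difference = 0.066667
1 / 0.066667 = 15.000 → round up → 15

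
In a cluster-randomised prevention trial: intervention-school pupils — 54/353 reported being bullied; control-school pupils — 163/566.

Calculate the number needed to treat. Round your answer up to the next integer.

risk, intervention-school pupils = 54/353 = 0.152975
risk, control-school pupils = 163/566 = 0.287986
absolute risk difference = 0.135011
1 / 0.135011 = 7.407 → round up → 8

NNT: 8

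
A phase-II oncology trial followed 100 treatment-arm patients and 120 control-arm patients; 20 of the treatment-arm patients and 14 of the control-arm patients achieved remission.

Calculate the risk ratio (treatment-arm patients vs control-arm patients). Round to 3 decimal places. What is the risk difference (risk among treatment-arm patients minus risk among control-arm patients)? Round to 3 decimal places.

RR = 1.714; RD = 0.083

risk, treatment-arm patients = 20/100 = 0.2000
risk, control-arm patients = 14/120 = 0.1167
RR = 0.2000 / 0.1167 = 1.714
risk difference = 0.2000 − 0.1167 = 0.083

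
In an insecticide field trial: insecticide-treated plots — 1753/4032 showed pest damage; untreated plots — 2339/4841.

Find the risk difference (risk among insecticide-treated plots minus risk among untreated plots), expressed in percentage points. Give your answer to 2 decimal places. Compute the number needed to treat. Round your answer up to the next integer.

RD = -4.84; NNT = 21

risk, insecticide-treated plots = 1753/4032 = 0.4348
risk, untreated plots = 2339/4841 = 0.4832
risk difference = 0.4348 − 0.4832 = -0.0484 → -4.84 percentage points
absolute risk difference = 0.048393
1 / 0.048393 = 20.664 → round up → 21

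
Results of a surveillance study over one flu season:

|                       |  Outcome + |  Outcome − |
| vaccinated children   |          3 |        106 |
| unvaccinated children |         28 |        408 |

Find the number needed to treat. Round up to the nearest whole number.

28

risk, vaccinated children = 3/109 = 0.027523
risk, unvaccinated children = 28/436 = 0.064220
absolute risk difference = 0.036697
1 / 0.036697 = 27.250 → round up → 28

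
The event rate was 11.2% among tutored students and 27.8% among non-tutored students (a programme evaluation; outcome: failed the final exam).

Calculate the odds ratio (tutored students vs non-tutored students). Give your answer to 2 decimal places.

odds, tutored students = 0.1120/0.8880 = 0.1261
odds, non-tutored students = 0.2780/0.7220 = 0.3850
OR = 0.1261 / 0.3850 = 0.33

OR ≈ 0.33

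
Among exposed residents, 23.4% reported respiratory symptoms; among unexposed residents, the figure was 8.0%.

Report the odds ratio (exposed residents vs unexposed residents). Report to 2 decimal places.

3.51

odds, exposed residents = 0.2340/0.7660 = 0.3055
odds, unexposed residents = 0.0800/0.9200 = 0.0870
OR = 0.3055 / 0.0870 = 3.51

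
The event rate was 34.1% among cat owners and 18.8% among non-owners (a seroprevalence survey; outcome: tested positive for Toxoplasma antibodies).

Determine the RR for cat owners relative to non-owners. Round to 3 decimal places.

RR = 0.3410 / 0.1880 = 1.814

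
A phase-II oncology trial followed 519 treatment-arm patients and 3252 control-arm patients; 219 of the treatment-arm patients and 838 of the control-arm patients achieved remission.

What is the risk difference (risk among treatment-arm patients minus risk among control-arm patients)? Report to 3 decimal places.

0.164

risk, treatment-arm patients = 219/519 = 0.4220
risk, control-arm patients = 838/3252 = 0.2577
risk difference = 0.4220 − 0.2577 = 0.164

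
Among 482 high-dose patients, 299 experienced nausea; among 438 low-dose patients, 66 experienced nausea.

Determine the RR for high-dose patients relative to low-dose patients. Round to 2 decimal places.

RR ≈ 4.12

risk, high-dose patients = 299/482 = 0.6203
risk, low-dose patients = 66/438 = 0.1507
RR = 0.6203 / 0.1507 = 4.12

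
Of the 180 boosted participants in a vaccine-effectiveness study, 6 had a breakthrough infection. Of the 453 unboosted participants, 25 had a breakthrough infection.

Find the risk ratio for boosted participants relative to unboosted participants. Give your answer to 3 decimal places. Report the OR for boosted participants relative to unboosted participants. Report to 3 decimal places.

RR = 0.604; OR = 0.590

risk, boosted participants = 6/180 = 0.03333
risk, unboosted participants = 25/453 = 0.05519
RR = 0.03333 / 0.05519 = 0.604
OR = (6 × 428) / (174 × 25) = 2568/4350 ≈ 0.590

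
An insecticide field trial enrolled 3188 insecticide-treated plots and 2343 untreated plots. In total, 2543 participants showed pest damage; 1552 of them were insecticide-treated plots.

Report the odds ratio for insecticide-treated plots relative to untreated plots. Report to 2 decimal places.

insecticide-treated plots without the outcome: 3188 − 1552 = 1636
untreated plots with the outcome: 2543 − 1552 = 991
untreated plots without the outcome: 2343 − 991 = 1352
odds, insecticide-treated plots = 1552/1636 = 0.9487
odds, untreated plots = 991/1352 = 0.7330
OR = 0.9487 / 0.7330 = 1.29

OR = 1.29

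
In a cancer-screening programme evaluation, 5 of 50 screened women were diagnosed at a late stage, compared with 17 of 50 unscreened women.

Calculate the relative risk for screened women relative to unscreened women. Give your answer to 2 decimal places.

risk, screened women = 5/50 = 0.1000
risk, unscreened women = 17/50 = 0.3400
RR = 0.1000 / 0.3400 = 0.29

0.29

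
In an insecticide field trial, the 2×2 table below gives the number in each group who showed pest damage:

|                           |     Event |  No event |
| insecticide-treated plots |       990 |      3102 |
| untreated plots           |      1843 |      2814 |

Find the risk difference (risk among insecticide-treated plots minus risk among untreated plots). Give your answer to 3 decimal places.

risk, insecticide-treated plots = 990/4092 = 0.2419
risk, untreated plots = 1843/4657 = 0.3957
risk difference = 0.2419 − 0.3957 = -0.154

RD: -0.154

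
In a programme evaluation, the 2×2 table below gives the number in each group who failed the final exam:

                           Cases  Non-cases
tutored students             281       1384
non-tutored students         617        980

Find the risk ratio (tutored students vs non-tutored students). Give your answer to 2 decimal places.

risk, tutored students = 281/1665 = 0.1688
risk, non-tutored students = 617/1597 = 0.3863
RR = 0.1688 / 0.3863 = 0.44

RR = 0.44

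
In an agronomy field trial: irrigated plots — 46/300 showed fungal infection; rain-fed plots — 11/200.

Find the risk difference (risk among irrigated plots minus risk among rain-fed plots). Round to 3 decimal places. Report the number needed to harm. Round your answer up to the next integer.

RD = 0.098; NNH = 11

risk, irrigated plots = 46/300 = 0.1533
risk, rain-fed plots = 11/200 = 0.0550
risk difference = 0.1533 − 0.0550 = 0.098
absolute risk difference = 0.098333
1 / 0.098333 = 10.170 → round up → 11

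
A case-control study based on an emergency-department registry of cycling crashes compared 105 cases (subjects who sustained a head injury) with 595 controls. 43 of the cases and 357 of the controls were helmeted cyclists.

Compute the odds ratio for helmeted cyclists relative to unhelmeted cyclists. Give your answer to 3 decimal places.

OR = (43 × 238) / (357 × 62) = 10234/22134 ≈ 0.462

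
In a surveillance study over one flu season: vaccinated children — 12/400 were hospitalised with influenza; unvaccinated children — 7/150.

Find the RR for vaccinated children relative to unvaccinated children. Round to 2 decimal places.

0.64

risk, vaccinated children = 12/400 = 0.03000
risk, unvaccinated children = 7/150 = 0.04667
RR = 0.03000 / 0.04667 = 0.64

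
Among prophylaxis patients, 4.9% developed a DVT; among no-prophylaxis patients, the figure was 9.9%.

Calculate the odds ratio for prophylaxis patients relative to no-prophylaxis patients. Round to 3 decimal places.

odds, prophylaxis patients = 0.04900/0.95100 = 0.05152
odds, no-prophylaxis patients = 0.09900/0.90100 = 0.10988
OR = 0.05152 / 0.10988 = 0.469

0.469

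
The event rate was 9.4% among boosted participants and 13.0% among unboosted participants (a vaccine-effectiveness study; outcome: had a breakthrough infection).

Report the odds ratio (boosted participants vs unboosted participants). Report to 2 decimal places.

OR: 0.69

odds, boosted participants = 0.0940/0.9060 = 0.1038
odds, unboosted participants = 0.1300/0.8700 = 0.1494
OR = 0.1038 / 0.1494 = 0.69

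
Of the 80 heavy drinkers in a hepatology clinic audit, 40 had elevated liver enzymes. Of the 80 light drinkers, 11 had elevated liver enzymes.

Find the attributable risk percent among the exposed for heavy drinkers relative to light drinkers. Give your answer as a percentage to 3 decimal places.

risk, heavy drinkers = 40/80 = 0.5000
risk, light drinkers = 11/80 = 0.1375
AR% = (0.5000 − 0.1375) / 0.5000 = 0.7250 → 72.500%

AR% ≈ 72.500%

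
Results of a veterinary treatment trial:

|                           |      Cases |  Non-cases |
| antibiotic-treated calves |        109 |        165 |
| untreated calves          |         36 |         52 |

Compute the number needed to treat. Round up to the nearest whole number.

89

risk, antibiotic-treated calves = 109/274 = 0.397810
risk, untreated calves = 36/88 = 0.409091
absolute risk difference = 0.011281
1 / 0.011281 = 88.645 → round up → 89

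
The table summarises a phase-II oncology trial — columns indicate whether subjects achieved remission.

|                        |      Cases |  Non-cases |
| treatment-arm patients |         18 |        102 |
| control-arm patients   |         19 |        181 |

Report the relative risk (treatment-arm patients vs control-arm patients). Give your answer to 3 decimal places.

RR: 1.579

risk, treatment-arm patients = 18/120 = 0.1500
risk, control-arm patients = 19/200 = 0.0950
RR = 0.1500 / 0.0950 = 1.579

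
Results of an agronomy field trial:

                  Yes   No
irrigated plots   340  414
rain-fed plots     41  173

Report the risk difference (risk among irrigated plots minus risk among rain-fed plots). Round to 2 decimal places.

risk, irrigated plots = 340/754 = 0.4509
risk, rain-fed plots = 41/214 = 0.1916
risk difference = 0.4509 − 0.1916 = 0.26

0.26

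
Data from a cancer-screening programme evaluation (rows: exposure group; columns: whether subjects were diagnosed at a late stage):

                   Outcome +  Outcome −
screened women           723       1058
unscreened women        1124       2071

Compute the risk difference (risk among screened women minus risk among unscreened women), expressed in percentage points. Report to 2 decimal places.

RD = 5.42

risk, screened women = 723/1781 = 0.4060
risk, unscreened women = 1124/3195 = 0.3518
risk difference = 0.4060 − 0.3518 = 0.0542 → 5.42 percentage points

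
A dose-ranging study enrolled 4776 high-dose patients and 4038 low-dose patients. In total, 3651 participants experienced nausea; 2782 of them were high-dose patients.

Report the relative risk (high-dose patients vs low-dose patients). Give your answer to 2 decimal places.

RR ≈ 2.71

high-dose patients without the outcome: 4776 − 2782 = 1994
low-dose patients with the outcome: 3651 − 2782 = 869
low-dose patients without the outcome: 4038 − 869 = 3169
risk, high-dose patients = 2782/4776 = 0.5825
risk, low-dose patients = 869/4038 = 0.2152
RR = 0.5825 / 0.2152 = 2.71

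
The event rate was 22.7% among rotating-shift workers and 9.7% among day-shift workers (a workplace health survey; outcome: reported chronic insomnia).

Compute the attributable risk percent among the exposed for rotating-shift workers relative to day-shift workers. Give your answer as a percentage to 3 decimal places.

AR% = (0.2270 − 0.0970) / 0.2270 = 0.5727 → 57.269%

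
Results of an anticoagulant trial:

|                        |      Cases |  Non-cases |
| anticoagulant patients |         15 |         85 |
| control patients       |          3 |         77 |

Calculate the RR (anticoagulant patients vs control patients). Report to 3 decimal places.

RR: 4.000

risk, anticoagulant patients = 15/100 = 0.15000
risk, control patients = 3/80 = 0.03750
RR = 0.15000 / 0.03750 = 4.000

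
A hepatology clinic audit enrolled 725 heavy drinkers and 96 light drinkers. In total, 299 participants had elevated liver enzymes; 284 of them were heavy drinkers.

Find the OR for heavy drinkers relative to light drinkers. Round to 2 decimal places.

heavy drinkers without the outcome: 725 − 284 = 441
light drinkers with the outcome: 299 − 284 = 15
light drinkers without the outcome: 96 − 15 = 81
odds, heavy drinkers = 284/441 = 0.6440
odds, light drinkers = 15/81 = 0.1852
OR = 0.6440 / 0.1852 = 3.48

3.48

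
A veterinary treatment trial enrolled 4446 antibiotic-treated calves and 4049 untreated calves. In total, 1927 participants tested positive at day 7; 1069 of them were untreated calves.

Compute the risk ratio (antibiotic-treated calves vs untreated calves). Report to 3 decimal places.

0.731

antibiotic-treated calves with the outcome: 1927 − 1069 = 858
antibiotic-treated calves without the outcome: 4446 − 858 = 3588
untreated calves without the outcome: 4049 − 1069 = 2980
risk, antibiotic-treated calves = 858/4446 = 0.1930
risk, untreated calves = 1069/4049 = 0.2640
RR = 0.1930 / 0.2640 = 0.731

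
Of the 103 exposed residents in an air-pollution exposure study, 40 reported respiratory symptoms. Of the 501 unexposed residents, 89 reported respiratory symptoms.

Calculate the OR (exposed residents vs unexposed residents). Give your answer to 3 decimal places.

OR = (40 × 412) / (63 × 89) = 16480/5607 ≈ 2.939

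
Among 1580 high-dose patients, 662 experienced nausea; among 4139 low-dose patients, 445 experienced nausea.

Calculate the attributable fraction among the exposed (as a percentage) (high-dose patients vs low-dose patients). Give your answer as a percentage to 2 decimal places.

risk, high-dose patients = 662/1580 = 0.4190
risk, low-dose patients = 445/4139 = 0.1075
AR% = (0.4190 − 0.1075) / 0.4190 = 0.7434 → 74.34%

AR% = 74.34%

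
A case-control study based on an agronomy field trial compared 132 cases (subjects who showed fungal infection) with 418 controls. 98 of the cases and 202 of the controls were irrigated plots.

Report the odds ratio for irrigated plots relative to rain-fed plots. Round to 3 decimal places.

OR: 3.082

odds, irrigated plots = 98/202 = 0.4851
odds, rain-fed plots = 34/216 = 0.1574
OR = 0.4851 / 0.1574 = 3.082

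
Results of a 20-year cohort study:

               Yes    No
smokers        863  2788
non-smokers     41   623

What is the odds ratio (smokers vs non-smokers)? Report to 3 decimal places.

OR = (863 × 623) / (2788 × 41) = 537649/114308 ≈ 4.704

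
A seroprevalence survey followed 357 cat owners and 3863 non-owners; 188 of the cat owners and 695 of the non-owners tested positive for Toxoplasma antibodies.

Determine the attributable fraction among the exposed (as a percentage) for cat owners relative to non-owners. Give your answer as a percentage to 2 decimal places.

risk, cat owners = 188/357 = 0.5266
risk, non-owners = 695/3863 = 0.1799
AR% = (0.5266 − 0.1799) / 0.5266 = 0.6584 → 65.84%

AR% ≈ 65.84%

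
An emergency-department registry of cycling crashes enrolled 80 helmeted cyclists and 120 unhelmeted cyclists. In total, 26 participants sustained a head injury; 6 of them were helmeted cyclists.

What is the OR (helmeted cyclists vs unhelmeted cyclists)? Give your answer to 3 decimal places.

helmeted cyclists without the outcome: 80 − 6 = 74
unhelmeted cyclists with the outcome: 26 − 6 = 20
unhelmeted cyclists without the outcome: 120 − 20 = 100
OR = (6 × 100) / (74 × 20) = 600/1480 ≈ 0.405

0.405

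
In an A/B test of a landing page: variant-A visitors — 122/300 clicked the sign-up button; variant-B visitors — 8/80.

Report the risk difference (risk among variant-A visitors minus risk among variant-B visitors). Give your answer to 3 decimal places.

risk, variant-A visitors = 122/300 = 0.4067
risk, variant-B visitors = 8/80 = 0.1000
risk difference = 0.4067 − 0.1000 = 0.307

RD ≈ 0.307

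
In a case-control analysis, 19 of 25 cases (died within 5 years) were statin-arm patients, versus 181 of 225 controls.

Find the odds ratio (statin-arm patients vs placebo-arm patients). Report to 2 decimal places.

OR = (19 × 44) / (181 × 6) = 836/1086 ≈ 0.77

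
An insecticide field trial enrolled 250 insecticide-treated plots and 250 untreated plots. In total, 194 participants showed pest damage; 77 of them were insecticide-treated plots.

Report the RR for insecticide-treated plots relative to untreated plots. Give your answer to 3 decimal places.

insecticide-treated plots without the outcome: 250 − 77 = 173
untreated plots with the outcome: 194 − 77 = 117
untreated plots without the outcome: 250 − 117 = 133
risk, insecticide-treated plots = 77/250 = 0.3080
risk, untreated plots = 117/250 = 0.4680
RR = 0.3080 / 0.4680 = 0.658

RR = 0.658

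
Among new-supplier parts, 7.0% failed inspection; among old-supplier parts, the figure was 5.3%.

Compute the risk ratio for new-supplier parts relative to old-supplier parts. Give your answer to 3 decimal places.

RR = 0.0700 / 0.0530 = 1.321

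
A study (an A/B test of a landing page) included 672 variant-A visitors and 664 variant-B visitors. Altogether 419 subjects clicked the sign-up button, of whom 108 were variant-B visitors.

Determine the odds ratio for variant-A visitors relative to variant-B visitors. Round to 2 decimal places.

4.44

variant-A visitors with the outcome: 419 − 108 = 311
variant-A visitors without the outcome: 672 − 311 = 361
variant-B visitors without the outcome: 664 − 108 = 556
odds, variant-A visitors = 311/361 = 0.8615
odds, variant-B visitors = 108/556 = 0.1942
OR = 0.8615 / 0.1942 = 4.44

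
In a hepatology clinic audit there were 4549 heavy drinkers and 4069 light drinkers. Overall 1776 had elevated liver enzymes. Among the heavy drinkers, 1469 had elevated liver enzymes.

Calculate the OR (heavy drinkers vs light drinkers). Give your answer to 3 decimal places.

5.845

heavy drinkers without the outcome: 4549 − 1469 = 3080
light drinkers with the outcome: 1776 − 1469 = 307
light drinkers without the outcome: 4069 − 307 = 3762
OR = (1469 × 3762) / (3080 × 307) = 5526378/945560 ≈ 5.845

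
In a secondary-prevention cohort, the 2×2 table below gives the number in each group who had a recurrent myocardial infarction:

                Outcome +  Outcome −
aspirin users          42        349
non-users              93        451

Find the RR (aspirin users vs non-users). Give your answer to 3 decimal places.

risk, aspirin users = 42/391 = 0.1074
risk, non-users = 93/544 = 0.1710
RR = 0.1074 / 0.1710 = 0.628

0.628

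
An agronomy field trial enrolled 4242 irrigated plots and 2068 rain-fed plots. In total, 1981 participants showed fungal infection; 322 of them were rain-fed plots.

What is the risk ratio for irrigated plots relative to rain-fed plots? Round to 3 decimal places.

irrigated plots with the outcome: 1981 − 322 = 1659
irrigated plots without the outcome: 4242 − 1659 = 2583
rain-fed plots without the outcome: 2068 − 322 = 1746
risk, irrigated plots = 1659/4242 = 0.3911
risk, rain-fed plots = 322/2068 = 0.1557
RR = 0.3911 / 0.1557 = 2.512

RR ≈ 2.512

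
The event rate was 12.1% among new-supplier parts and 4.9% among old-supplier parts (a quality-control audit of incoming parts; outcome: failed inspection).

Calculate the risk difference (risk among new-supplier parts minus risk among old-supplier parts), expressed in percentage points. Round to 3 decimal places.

risk difference = 0.12100 − 0.04900 = 0.07200 → 7.200 percentage points

7.200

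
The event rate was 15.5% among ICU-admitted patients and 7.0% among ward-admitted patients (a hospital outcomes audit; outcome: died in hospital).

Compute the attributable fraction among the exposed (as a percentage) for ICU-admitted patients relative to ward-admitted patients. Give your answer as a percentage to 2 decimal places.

AR% = (0.1550 − 0.0700) / 0.1550 = 0.5484 → 54.84%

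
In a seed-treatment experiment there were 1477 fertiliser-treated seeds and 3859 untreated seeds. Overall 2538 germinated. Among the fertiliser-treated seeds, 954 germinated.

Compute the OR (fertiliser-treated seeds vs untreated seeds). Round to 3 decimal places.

OR: 2.620

fertiliser-treated seeds without the outcome: 1477 − 954 = 523
untreated seeds with the outcome: 2538 − 954 = 1584
untreated seeds without the outcome: 3859 − 1584 = 2275
OR = (954 × 2275) / (523 × 1584) = 2170350/828432 ≈ 2.620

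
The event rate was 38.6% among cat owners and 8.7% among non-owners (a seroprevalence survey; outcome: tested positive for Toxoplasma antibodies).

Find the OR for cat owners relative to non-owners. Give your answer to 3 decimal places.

odds, cat owners = 0.3860/0.6140 = 0.6287
odds, non-owners = 0.0870/0.9130 = 0.0953
OR = 0.6287 / 0.0953 = 6.597

OR = 6.597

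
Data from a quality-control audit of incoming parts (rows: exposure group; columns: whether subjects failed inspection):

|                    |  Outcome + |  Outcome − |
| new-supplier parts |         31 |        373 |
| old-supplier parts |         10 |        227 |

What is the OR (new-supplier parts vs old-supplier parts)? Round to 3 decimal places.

OR = (31 × 227) / (373 × 10) = 7037/3730 ≈ 1.887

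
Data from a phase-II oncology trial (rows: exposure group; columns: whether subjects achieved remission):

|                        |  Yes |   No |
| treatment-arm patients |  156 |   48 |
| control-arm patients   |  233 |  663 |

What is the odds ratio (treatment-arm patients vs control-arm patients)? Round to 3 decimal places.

OR = (156 × 663) / (48 × 233) = 103428/11184 ≈ 9.248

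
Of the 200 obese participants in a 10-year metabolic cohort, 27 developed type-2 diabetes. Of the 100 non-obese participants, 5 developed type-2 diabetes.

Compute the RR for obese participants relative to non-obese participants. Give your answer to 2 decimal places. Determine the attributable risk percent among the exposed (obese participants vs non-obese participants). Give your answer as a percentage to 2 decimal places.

RR = 2.70; AR% = 62.96%

risk, obese participants = 27/200 = 0.1350
risk, non-obese participants = 5/100 = 0.0500
RR = 0.1350 / 0.0500 = 2.70
AR% = (0.1350 − 0.0500) / 0.1350 = 0.6296 → 62.96%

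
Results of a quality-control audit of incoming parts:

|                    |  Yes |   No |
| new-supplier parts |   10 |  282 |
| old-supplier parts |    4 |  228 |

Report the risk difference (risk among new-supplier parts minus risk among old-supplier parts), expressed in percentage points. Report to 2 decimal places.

risk, new-supplier parts = 10/292 = 0.03425
risk, old-supplier parts = 4/232 = 0.01724
risk difference = 0.03425 − 0.01724 = 0.01701 → 1.70 percentage points

1.70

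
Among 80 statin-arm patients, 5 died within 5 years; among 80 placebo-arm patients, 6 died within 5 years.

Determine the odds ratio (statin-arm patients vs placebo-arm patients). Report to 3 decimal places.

odds, statin-arm patients = 5/75 = 0.0667
odds, placebo-arm patients = 6/74 = 0.0811
OR = 0.0667 / 0.0811 = 0.822

0.822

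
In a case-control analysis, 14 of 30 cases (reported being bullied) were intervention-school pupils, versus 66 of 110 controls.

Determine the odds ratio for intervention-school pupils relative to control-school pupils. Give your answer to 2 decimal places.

OR = (14 × 44) / (66 × 16) = 616/1056 ≈ 0.58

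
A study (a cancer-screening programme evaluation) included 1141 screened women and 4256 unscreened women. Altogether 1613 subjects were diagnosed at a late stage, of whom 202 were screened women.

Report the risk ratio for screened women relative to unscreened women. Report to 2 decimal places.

screened women without the outcome: 1141 − 202 = 939
unscreened women with the outcome: 1613 − 202 = 1411
unscreened women without the outcome: 4256 − 1411 = 2845
risk, screened women = 202/1141 = 0.1770
risk, unscreened women = 1411/4256 = 0.3315
RR = 0.1770 / 0.3315 = 0.53

0.53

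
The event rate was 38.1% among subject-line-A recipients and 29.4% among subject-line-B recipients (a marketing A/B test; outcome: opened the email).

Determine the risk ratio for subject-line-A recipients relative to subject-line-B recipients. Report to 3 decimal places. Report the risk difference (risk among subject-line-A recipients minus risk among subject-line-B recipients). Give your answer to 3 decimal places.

RR = 1.296; RD = 0.087

RR = 0.3810 / 0.2940 = 1.296
risk difference = 0.3810 − 0.2940 = 0.087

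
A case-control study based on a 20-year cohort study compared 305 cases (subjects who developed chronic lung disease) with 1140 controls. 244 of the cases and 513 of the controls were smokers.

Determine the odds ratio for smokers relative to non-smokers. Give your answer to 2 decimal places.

4.89

odds, smokers = 244/513 = 0.4756
odds, non-smokers = 61/627 = 0.0973
OR = 0.4756 / 0.0973 = 4.89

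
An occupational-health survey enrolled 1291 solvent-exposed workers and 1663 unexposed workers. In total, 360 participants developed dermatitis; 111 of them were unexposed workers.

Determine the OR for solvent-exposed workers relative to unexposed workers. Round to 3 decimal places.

OR: 3.341

solvent-exposed workers with the outcome: 360 − 111 = 249
solvent-exposed workers without the outcome: 1291 − 249 = 1042
unexposed workers without the outcome: 1663 − 111 = 1552
OR = (249 × 1552) / (1042 × 111) = 386448/115662 ≈ 3.341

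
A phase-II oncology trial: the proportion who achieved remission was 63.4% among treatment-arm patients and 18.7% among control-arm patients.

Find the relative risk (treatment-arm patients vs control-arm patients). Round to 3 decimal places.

RR = 0.6340 / 0.1870 = 3.390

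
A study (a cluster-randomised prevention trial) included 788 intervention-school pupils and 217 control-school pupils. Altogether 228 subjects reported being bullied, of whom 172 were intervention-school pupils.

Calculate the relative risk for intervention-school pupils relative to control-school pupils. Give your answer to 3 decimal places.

intervention-school pupils without the outcome: 788 − 172 = 616
control-school pupils with the outcome: 228 − 172 = 56
control-school pupils without the outcome: 217 − 56 = 161
risk, intervention-school pupils = 172/788 = 0.2183
risk, control-school pupils = 56/217 = 0.2581
RR = 0.2183 / 0.2581 = 0.846

RR: 0.846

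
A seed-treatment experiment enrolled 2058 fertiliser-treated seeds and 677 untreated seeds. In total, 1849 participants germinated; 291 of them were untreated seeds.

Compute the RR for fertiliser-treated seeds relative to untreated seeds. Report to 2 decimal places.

RR ≈ 1.76

fertiliser-treated seeds with the outcome: 1849 − 291 = 1558
fertiliser-treated seeds without the outcome: 2058 − 1558 = 500
untreated seeds without the outcome: 677 − 291 = 386
risk, fertiliser-treated seeds = 1558/2058 = 0.7570
risk, untreated seeds = 291/677 = 0.4298
RR = 0.7570 / 0.4298 = 1.76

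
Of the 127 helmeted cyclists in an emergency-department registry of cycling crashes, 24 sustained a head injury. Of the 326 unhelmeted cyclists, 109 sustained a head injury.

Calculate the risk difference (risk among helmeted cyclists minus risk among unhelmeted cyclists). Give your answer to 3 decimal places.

RD = -0.145

risk, helmeted cyclists = 24/127 = 0.1890
risk, unhelmeted cyclists = 109/326 = 0.3344
risk difference = 0.1890 − 0.3344 = -0.145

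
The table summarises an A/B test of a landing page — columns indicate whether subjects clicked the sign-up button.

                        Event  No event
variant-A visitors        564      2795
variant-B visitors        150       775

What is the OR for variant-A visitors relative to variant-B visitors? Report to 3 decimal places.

OR ≈ 1.043

odds, variant-A visitors = 564/2795 = 0.2018
odds, variant-B visitors = 150/775 = 0.1935
OR = 0.2018 / 0.1935 = 1.043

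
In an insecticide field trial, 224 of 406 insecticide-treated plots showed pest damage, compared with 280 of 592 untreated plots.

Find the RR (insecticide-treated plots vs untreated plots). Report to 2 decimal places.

risk, insecticide-treated plots = 224/406 = 0.5517
risk, untreated plots = 280/592 = 0.4730
RR = 0.5517 / 0.4730 = 1.17

RR ≈ 1.17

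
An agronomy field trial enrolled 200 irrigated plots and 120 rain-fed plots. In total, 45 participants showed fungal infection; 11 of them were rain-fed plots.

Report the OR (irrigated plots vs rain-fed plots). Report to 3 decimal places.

2.030

irrigated plots with the outcome: 45 − 11 = 34
irrigated plots without the outcome: 200 − 34 = 166
rain-fed plots without the outcome: 120 − 11 = 109
OR = (34 × 109) / (166 × 11) = 3706/1826 ≈ 2.030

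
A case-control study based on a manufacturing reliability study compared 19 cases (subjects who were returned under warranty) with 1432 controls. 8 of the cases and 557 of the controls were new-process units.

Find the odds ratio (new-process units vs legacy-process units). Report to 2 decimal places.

odds, new-process units = 8/557 = 0.01436
odds, legacy-process units = 11/875 = 0.01257
OR = 0.01436 / 0.01257 = 1.14

OR: 1.14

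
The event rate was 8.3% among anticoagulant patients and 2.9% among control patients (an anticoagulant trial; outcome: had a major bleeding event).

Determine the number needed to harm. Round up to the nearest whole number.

absolute risk difference = 0.054000
1 / 0.054000 = 18.519 → round up → 19

NNH: 19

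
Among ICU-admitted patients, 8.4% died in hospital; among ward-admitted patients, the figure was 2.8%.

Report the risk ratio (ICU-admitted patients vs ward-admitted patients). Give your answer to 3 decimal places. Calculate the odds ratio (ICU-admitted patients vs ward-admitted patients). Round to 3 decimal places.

RR = 0.08400 / 0.02800 = 3.000
odds, ICU-admitted patients = 0.08400/0.91600 = 0.09170
odds, ward-admitted patients = 0.02800/0.97200 = 0.02881
OR = 0.09170 / 0.02881 = 3.183

RR = 3.000; OR = 3.183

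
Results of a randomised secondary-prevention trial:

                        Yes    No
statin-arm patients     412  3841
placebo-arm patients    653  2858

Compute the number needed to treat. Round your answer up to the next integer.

risk, statin-arm patients = 412/4253 = 0.096873
risk, placebo-arm patients = 653/3511 = 0.185987
absolute risk difference = 0.089114
1 / 0.089114 = 11.222 → round up → 12

NNT = 12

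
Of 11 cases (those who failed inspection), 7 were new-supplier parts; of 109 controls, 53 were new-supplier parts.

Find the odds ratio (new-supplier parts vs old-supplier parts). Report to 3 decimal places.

OR = (7 × 56) / (53 × 4) = 392/212 ≈ 1.849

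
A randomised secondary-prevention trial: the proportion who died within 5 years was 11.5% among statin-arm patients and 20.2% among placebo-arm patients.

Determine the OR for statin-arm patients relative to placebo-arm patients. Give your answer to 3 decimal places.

odds, statin-arm patients = 0.1150/0.8850 = 0.1299
odds, placebo-arm patients = 0.2020/0.7980 = 0.2531
OR = 0.1299 / 0.2531 = 0.513

OR ≈ 0.513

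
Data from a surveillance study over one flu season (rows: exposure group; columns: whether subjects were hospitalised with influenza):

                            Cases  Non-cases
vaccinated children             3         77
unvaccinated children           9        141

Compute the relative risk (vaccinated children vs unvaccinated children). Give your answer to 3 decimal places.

0.625

risk, vaccinated children = 3/80 = 0.03750
risk, unvaccinated children = 9/150 = 0.06000
RR = 0.03750 / 0.06000 = 0.625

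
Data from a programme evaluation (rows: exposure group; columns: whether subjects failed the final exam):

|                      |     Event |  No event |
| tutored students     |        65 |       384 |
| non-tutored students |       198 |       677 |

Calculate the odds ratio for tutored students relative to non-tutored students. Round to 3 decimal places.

odds, tutored students = 65/384 = 0.1693
odds, non-tutored students = 198/677 = 0.2925
OR = 0.1693 / 0.2925 = 0.579

OR = 0.579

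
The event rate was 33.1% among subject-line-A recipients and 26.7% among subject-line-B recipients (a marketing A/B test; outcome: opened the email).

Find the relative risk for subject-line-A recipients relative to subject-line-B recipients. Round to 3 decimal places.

RR = 0.3310 / 0.2670 = 1.240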